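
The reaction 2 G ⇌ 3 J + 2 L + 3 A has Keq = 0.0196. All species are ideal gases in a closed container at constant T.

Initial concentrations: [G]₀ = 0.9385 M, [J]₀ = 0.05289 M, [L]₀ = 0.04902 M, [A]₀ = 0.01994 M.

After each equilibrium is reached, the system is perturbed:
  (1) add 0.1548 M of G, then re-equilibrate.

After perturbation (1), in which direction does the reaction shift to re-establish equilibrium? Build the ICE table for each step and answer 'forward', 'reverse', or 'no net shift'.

Direction: forward

Q₀ = 3.2002e-12 vs Keq = 0.0196 ⇒ Q<K, forward
Step 1:
                   G          J          L          A
  Initial     0.9385    0.05289    0.04902    0.01994
  Change     -0.3629     0.5443     0.3629     0.5443
  Equil       0.5756     0.5972     0.4119     0.5643
  solve Keq expr → x = 0.1814; check Q = 0.0196
Then add 0.1548 M of G.
Step 2:
                   G          J          L          A
  Initial     0.7304     0.5972     0.4119     0.5643
  Change    -0.02106    0.03159    0.02106    0.03159
  Equil       0.7093     0.6288      0.433     0.5959
  solve Keq expr → x = 0.01053; check Q = 0.0196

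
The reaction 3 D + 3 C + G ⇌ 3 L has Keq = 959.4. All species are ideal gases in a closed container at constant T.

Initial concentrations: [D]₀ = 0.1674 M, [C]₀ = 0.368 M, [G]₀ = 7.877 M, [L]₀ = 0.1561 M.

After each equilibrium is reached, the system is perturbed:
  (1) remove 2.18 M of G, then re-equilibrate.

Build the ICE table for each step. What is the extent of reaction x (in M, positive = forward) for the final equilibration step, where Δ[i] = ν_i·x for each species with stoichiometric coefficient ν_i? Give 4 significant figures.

Q₀ = 2.066 vs Keq = 959.4 ⇒ Q<K, forward
Step 1:
                  D         C         G         L
  I          0.1674     0.368     7.877    0.1561
  C         -0.1134   -0.1134  -0.03779    0.1134
  E         0.05402    0.2546     7.839    0.2695
  solve Keq expr → x = 0.03779; check Q = 959.4
Then remove 2.18 M of G.
Step 2:
                  D         C         G         L
  I         0.05402    0.2546     5.659    0.2695
  C        0.004264  0.004264  0.001421 -0.004264
  E         0.05828    0.2589     5.661    0.2652
  solve Keq expr → x = -0.001421; check Q = 959.4

x = -0.001421 M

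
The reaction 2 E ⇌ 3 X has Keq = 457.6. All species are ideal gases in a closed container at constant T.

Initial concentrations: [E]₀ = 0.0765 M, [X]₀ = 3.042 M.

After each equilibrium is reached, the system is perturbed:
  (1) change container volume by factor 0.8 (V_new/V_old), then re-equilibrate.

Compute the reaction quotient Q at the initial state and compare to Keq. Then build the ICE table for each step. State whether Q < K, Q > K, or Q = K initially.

Q₀ = 4810 vs Keq = 457.6 ⇒ Q>K, reverse
Step 1:
                    E           X
  init         0.0765       3.042
  Δ            0.1453      -0.218
  eq           0.2218       2.824
  solve Keq expr → x = -0.07267; check Q = 457.6
Then change container volume by factor 0.8 (V_new/V_old).
Step 2:
                    E           X
  init         0.2773        3.53
  Δ           0.02734    -0.04102
  eq           0.3047       3.489
  solve Keq expr → x = -0.01367; check Q = 457.6

Q₀ = 4810; Q > K (proceeds reverse)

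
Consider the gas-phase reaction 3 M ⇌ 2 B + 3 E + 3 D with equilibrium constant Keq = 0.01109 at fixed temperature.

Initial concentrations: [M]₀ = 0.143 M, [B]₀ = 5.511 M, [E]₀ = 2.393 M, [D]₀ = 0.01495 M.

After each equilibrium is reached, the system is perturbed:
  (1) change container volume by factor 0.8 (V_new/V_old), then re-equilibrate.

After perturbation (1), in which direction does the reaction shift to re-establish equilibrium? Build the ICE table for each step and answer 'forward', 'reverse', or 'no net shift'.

Direction: reverse

Q₀ = 0.4756 vs Keq = 0.01109 ⇒ Q>K, reverse
Step 1:
                   M          B          E          D
  init         0.143      5.511      2.393    0.01495
  Δ          0.01035  -0.006897   -0.01035   -0.01035
  eq          0.1533      5.504      2.383   0.004604
  solve Keq expr → x = -0.003449; check Q = 0.01109
Then change container volume by factor 0.8 (V_new/V_old).
Step 2:
                   M          B          E          D
  init        0.1917       6.88      2.978   0.005755
  Δ         0.001748  -0.001166  -0.001748  -0.001748
  eq          0.1934      6.879      2.977   0.004007
  solve Keq expr → x = -5.8279e-04; check Q = 0.01109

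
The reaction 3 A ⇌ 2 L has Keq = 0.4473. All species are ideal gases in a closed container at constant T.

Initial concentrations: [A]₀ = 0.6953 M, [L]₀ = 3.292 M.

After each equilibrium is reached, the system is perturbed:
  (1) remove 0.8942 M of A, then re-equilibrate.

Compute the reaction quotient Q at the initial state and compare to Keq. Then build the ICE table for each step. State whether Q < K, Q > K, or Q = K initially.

Q₀ = 32.24 vs Keq = 0.4473 ⇒ Q>K, reverse
Step 1:
                   A          L
  I           0.6953      3.292
  C            1.554     -1.036
  E            2.249      2.256
  solve Keq expr → x = -0.518; check Q = 0.4473
Then remove 0.8942 M of A.
Step 2:
                   A          L
  I            1.355      2.256
  C           0.6134     -0.409
  E            1.968      1.847
  solve Keq expr → x = -0.2045; check Q = 0.4473

Q₀ = 32.24; Q > K (proceeds reverse)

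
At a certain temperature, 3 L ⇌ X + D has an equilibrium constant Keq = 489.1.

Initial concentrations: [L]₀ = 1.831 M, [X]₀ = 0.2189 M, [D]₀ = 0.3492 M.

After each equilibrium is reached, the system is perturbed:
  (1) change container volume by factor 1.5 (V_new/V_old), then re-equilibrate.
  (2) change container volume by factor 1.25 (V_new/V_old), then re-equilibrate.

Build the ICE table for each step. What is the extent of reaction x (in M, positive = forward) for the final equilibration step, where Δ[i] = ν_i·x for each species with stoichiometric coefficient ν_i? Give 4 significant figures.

Q₀ = 0.01245 vs Keq = 489.1 ⇒ Q<K, forward
Step 1:
                  L         X         D
  I           1.831    0.2189    0.3492
  C          -1.717    0.5723    0.5723
  E          0.1142    0.7912    0.9215
  solve Keq expr → x = 0.5723; check Q = 489.1
Then change container volume by factor 1.5 (V_new/V_old).
Step 2:
                  L         X         D
  I         0.07615    0.5274    0.6143
  C         0.01066 -0.003552 -0.003552
  E         0.08681    0.5239    0.6108
  solve Keq expr → x = -0.003552; check Q = 489.1
Then change container volume by factor 1.25 (V_new/V_old).
Step 3:
                  L         X         D
  I         0.06945    0.4191    0.4886
  C        0.005172 -0.001724 -0.001724
  E         0.07462    0.4174    0.4869
  solve Keq expr → x = -0.001724; check Q = 489.1

x = -0.001724 M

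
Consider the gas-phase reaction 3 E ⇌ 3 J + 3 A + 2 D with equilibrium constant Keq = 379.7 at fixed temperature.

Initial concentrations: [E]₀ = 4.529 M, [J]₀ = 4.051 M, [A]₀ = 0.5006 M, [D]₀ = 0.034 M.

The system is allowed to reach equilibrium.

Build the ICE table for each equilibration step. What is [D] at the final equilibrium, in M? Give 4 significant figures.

Q₀ = 1.0378e-04 vs Keq = 379.7 ⇒ Q<K, forward
Step 1:
                  E         J         A         D
  I           4.529     4.051    0.5006     0.034
  C          -1.986     1.986     1.986     1.324
  E           2.543     6.037     2.487     1.358
  solve Keq expr → x = 0.6621; check Q = 379.7

[D]_eq = 1.358 M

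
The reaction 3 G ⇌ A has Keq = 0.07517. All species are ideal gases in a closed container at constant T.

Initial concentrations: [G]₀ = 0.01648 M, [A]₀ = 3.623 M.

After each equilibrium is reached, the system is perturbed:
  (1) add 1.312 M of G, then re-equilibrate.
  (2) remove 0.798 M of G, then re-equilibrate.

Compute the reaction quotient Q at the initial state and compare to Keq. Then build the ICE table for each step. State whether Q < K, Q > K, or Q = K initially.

Q₀ = 8.0946e+05 vs Keq = 0.07517 ⇒ Q>K, reverse
Step 1:
                    G           A
  I           0.01648       3.623
  C              3.22      -1.073
  E             3.237        2.55
  solve Keq expr → x = -1.073; check Q = 0.07517
Then add 1.312 M of G.
Step 2:
                    G           A
  I             4.549        2.55
  C            -1.156      0.3855
  E             3.393       2.935
  solve Keq expr → x = 0.3855; check Q = 0.07517
Then remove 0.798 M of G.
Step 3:
                    G           A
  I             2.595       2.935
  C            0.7049      -0.235
  E             3.299         2.7
  solve Keq expr → x = -0.235; check Q = 0.07517

Q₀ = 8.0946e+05; Q > K (proceeds reverse)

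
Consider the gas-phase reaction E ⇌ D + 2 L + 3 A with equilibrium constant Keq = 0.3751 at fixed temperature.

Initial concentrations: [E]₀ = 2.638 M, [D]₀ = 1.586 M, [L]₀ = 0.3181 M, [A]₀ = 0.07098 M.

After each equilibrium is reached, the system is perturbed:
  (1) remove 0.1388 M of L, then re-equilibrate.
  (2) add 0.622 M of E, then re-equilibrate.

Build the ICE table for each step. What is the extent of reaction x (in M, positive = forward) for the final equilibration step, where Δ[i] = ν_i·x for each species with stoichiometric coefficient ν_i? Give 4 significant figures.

x = 0.01522 M

Q₀ = 2.1755e-05 vs Keq = 0.3751 ⇒ Q<K, forward
Step 1:
                    E           D           L           A
  I             2.638       1.586      0.3181     0.07098
  C           -0.2668      0.2668      0.5336      0.8004
  E             2.371       1.853      0.8517      0.8714
  solve Keq expr → x = 0.2668; check Q = 0.3751
Then remove 0.1388 M of L.
Step 2:
                    E           D           L           A
  I             2.371       1.853      0.7129      0.8714
  C          -0.02174     0.02174     0.04348     0.06521
  E             2.349       1.875      0.7564      0.9366
  solve Keq expr → x = 0.02174; check Q = 0.3751
Then add 0.622 M of E.
Step 3:
                    E           D           L           A
  I             2.971       1.875      0.7564      0.9366
  C          -0.01522     0.01522     0.03043     0.04565
  E             2.956        1.89      0.7868      0.9823
  solve Keq expr → x = 0.01522; check Q = 0.3751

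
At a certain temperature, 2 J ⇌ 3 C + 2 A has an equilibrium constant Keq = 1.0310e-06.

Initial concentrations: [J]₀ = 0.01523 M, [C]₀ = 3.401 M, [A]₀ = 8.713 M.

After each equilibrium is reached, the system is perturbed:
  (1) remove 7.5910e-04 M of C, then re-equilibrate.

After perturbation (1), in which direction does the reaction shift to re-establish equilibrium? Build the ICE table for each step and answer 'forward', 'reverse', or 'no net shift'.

Q₀ = 1.2875e+07 vs Keq = 1.0310e-06 ⇒ Q>K, reverse
Step 1:
                  J         C         A
  Initial   0.01523     3.401     8.713
  Change      2.264    -3.396    -2.264
  Equil       2.279   0.00505     6.449
  solve Keq expr → x = -1.132; check Q = 1.0310e-06
Then remove 7.5910e-04 M of C.
Step 2:
                  J         C         A
  Initial     2.279  0.004291     6.449
  Change  -5.0539e-04 7.5809e-04 5.0539e-04
  Equil       2.279  0.005049      6.45
  solve Keq expr → x = 2.5270e-04; check Q = 1.0310e-06

Direction: forward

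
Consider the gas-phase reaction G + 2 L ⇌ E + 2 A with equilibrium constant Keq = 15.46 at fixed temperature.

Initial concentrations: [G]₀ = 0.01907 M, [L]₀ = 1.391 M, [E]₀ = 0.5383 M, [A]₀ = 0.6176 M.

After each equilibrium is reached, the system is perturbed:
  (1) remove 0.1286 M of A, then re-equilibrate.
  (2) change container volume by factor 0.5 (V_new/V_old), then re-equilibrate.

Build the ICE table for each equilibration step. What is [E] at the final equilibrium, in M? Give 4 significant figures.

[E]_eq = 1.104 M

Q₀ = 5.565 vs Keq = 15.46 ⇒ Q<K, forward
Step 1:
                   G          L          E          A
  Initial    0.01907      1.391     0.5383     0.6176
  Change    -0.01129   -0.02258    0.01129    0.02258
  Equil      0.00778      1.368     0.5496     0.6402
  solve Keq expr → x = 0.01129; check Q = 15.46
Then remove 0.1286 M of A.
Step 2:
                   G          L          E          A
  Initial    0.00778      1.368     0.5496     0.5116
  Change   -0.002645  -0.005289   0.002645   0.005289
  Equil     0.005136      1.363     0.5522     0.5169
  solve Keq expr → x = 0.002645; check Q = 15.46
Then change container volume by factor 0.5 (V_new/V_old).
Step 3:
                   G          L          E          A
  Initial    0.01027      2.726      1.104      1.034
  Change           0          0          0          0
  Equil      0.01027      2.726      1.104      1.034
  solve Keq expr → x = 0; check Q = 15.46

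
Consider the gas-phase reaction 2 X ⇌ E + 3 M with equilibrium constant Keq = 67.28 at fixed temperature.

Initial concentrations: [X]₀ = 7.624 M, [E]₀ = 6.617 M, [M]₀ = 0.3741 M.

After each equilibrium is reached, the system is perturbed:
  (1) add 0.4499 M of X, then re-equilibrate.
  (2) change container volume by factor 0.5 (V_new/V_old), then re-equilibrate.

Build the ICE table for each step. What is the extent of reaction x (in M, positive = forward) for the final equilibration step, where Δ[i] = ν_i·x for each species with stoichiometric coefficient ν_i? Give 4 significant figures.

x = -0.9928 M

Q₀ = 0.00596 vs Keq = 67.28 ⇒ Q<K, forward
Step 1:
                   X          E          M
  init         7.624      6.617     0.3741
  Δ           -3.306      1.653      4.959
  eq           4.318       8.27      5.333
  solve Keq expr → x = 1.653; check Q = 67.28
Then add 0.4499 M of X.
Step 2:
                   X          E          M
  init         4.768       8.27      5.333
  Δ           -0.151     0.0755     0.2265
  eq           4.617      8.346       5.56
  solve Keq expr → x = 0.0755; check Q = 67.28
Then change container volume by factor 0.5 (V_new/V_old).
Step 3:
                   X          E          M
  init         9.234      16.69      11.12
  Δ            1.986    -0.9928     -2.979
  eq           11.22       15.7      8.141
  solve Keq expr → x = -0.9928; check Q = 67.28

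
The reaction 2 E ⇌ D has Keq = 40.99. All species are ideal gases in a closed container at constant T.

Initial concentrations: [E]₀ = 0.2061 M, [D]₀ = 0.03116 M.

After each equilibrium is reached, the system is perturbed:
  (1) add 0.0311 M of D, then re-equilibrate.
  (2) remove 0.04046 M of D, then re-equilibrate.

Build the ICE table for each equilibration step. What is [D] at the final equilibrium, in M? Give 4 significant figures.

Q₀ = 0.7336 vs Keq = 40.99 ⇒ Q<K, forward
Step 1:
                   E          D
  init        0.2061    0.03116
  Δ          -0.1547    0.07733
  eq         0.05145     0.1085
  solve Keq expr → x = 0.07733; check Q = 40.99
Then add 0.0311 M of D.
Step 2:
                   E          D
  init       0.05145     0.1396
  Δ         0.006253  -0.003126
  eq          0.0577     0.1365
  solve Keq expr → x = -0.003126; check Q = 40.99
Then remove 0.04046 M of D.
Step 3:
                   E          D
  init        0.0577      0.096
  Δ        -0.008272   0.004136
  eq         0.04943     0.1001
  solve Keq expr → x = 0.004136; check Q = 40.99

[D]_eq = 0.1001 M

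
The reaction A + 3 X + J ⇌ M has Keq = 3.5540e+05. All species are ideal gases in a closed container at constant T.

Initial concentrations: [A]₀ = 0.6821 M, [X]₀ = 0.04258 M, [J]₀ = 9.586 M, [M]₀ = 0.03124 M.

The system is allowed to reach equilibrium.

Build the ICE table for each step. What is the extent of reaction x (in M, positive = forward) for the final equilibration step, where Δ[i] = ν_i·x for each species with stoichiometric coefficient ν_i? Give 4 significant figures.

x = 0.0133 M

Q₀ = 61.89 vs Keq = 3.5540e+05 ⇒ Q<K, forward
Step 1:
                    A           X           J           M
  I            0.6821     0.04258       9.586     0.03124
  C           -0.0133    -0.03989     -0.0133      0.0133
  E            0.6688    0.002695       9.573     0.04454
  solve Keq expr → x = 0.0133; check Q = 3.5540e+05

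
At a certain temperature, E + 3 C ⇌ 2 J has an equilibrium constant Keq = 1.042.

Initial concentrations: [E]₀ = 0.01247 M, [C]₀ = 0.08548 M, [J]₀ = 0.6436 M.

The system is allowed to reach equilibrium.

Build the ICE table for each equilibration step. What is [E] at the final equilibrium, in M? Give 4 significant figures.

[E]_eq = 0.2071 M

Q₀ = 5.3183e+04 vs Keq = 1.042 ⇒ Q>K, reverse
Step 1:
                    E           C           J
  Initial     0.01247     0.08548      0.6436
  Change       0.1946      0.5838     -0.3892
  Equil        0.2071      0.6693      0.2544
  solve Keq expr → x = -0.1946; check Q = 1.042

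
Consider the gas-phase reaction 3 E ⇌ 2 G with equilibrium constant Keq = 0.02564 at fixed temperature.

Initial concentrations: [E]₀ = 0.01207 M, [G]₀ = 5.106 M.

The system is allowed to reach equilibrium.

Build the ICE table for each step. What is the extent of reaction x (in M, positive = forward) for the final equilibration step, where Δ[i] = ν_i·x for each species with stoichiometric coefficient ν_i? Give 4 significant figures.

Q₀ = 1.4827e+07 vs Keq = 0.02564 ⇒ Q>K, reverse
Step 1:
                  E         G
  I         0.01207     5.106
  C            4.98     -3.32
  E           4.992     1.786
  solve Keq expr → x = -1.66; check Q = 0.02564

x = -1.66 M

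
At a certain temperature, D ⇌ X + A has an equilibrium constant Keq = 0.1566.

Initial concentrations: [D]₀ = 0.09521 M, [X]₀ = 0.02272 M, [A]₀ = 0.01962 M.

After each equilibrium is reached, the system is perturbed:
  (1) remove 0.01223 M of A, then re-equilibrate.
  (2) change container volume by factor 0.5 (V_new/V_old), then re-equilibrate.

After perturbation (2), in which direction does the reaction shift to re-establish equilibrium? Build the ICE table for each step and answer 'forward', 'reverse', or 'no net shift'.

Q₀ = 0.004682 vs Keq = 0.1566 ⇒ Q<K, forward
Step 1:
                    D           X           A
  Initial     0.09521     0.02272     0.01962
  Change      -0.0566      0.0566      0.0566
  Equil       0.03861     0.07932     0.07622
  solve Keq expr → x = 0.0566; check Q = 0.1566
Then remove 0.01223 M of A.
Step 2:
                    D           X           A
  Initial     0.03861     0.07932     0.06399
  Change      -0.0032      0.0032      0.0032
  Equil       0.03541     0.08252     0.06719
  solve Keq expr → x = 0.0032; check Q = 0.1566
Then change container volume by factor 0.5 (V_new/V_old).
Step 3:
                    D           X           A
  Initial     0.07082       0.165      0.1344
  Change      0.02577    -0.02577    -0.02577
  Equil       0.09659      0.1393      0.1086
  solve Keq expr → x = -0.02577; check Q = 0.1566

Direction: reverse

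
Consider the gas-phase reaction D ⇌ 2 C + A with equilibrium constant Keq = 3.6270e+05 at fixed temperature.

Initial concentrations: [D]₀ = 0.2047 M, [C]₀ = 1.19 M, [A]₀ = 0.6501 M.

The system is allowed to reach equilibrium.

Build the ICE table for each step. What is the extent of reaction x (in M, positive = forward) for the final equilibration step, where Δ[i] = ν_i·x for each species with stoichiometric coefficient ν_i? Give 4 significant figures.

x = 0.2047 M

Q₀ = 4.497 vs Keq = 3.6270e+05 ⇒ Q<K, forward
Step 1:
                    D           C           A
  Initial      0.2047        1.19      0.6501
  Change      -0.2047      0.4094      0.2047
  Equil    6.0287e-06       1.599      0.8548
  solve Keq expr → x = 0.2047; check Q = 3.6270e+05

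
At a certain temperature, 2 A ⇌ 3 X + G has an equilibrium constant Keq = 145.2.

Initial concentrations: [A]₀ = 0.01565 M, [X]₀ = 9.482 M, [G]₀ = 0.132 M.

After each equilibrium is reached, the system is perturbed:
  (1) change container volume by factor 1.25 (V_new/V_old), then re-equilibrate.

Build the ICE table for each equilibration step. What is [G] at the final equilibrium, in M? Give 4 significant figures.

Q₀ = 4.5946e+05 vs Keq = 145.2 ⇒ Q>K, reverse
Step 1:
                    A           X           G
  init        0.01565       9.482       0.132
  Δ            0.2392     -0.3588     -0.1196
  eq           0.2548       9.123     0.01242
  solve Keq expr → x = -0.1196; check Q = 145.2
Then change container volume by factor 1.25 (V_new/V_old).
Step 2:
                    A           X           G
  init         0.2039       7.299    0.009933
  Δ         -0.008493     0.01274    0.004247
  eq           0.1954       7.311     0.01418
  solve Keq expr → x = 0.004247; check Q = 145.2

[G]_eq = 0.01418 M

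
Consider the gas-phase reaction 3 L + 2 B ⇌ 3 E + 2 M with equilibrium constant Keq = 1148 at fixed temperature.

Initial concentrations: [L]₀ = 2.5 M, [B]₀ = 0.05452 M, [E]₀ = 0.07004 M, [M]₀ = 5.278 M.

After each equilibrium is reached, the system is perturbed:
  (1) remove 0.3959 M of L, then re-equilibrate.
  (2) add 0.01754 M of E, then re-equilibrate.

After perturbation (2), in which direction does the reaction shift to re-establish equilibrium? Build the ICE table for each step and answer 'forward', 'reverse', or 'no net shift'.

Direction: reverse

Q₀ = 0.2061 vs Keq = 1148 ⇒ Q<K, forward
Step 1:
                  L         B         E         M
  I             2.5   0.05452   0.07004     5.278
  C        -0.07821  -0.05214   0.07821   0.05214
  E           2.422  0.002383    0.1482      5.33
  solve Keq expr → x = 0.02607; check Q = 1148
Then remove 0.3959 M of L.
Step 2:
                  L         B         E         M
  I           2.026  0.002383    0.1482      5.33
  C        0.001044 6.9586e-04 -0.001044 -6.9586e-04
  E           2.027  0.003078    0.1472     5.329
  solve Keq expr → x = -3.4793e-04; check Q = 1148
Then add 0.01754 M of E.
Step 3:
                  L         B         E         M
  I           2.027  0.003078    0.1647     5.329
  C       8.0560e-04 5.3707e-04 -8.0560e-04 -5.3707e-04
  E           2.028  0.003615    0.1639     5.329
  solve Keq expr → x = -2.6853e-04; check Q = 1148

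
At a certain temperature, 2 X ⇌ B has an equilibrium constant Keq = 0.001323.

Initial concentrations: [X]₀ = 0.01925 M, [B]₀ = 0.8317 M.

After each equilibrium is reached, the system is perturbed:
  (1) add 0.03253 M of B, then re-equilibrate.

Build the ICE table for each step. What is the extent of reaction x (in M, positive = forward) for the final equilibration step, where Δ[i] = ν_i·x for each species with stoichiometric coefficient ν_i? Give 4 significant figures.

Q₀ = 2244 vs Keq = 0.001323 ⇒ Q>K, reverse
Step 1:
                   X          B
  Initial    0.01925     0.8317
  Change       1.656     -0.828
  Equil        1.675   0.003713
  solve Keq expr → x = -0.828; check Q = 0.001323
Then add 0.03253 M of B.
Step 2:
                   X          B
  Initial      1.675    0.03624
  Change     0.06448   -0.03224
  Equil         1.74   0.004004
  solve Keq expr → x = -0.03224; check Q = 0.001323

x = -0.03224 M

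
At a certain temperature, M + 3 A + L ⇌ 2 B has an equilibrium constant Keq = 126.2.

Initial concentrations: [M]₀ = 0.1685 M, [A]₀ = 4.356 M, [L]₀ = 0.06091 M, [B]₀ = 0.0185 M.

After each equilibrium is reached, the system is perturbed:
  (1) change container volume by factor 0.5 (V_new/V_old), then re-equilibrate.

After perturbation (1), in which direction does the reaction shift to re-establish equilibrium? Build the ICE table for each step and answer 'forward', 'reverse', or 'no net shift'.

Direction: forward

Q₀ = 4.0345e-04 vs Keq = 126.2 ⇒ Q<K, forward
Step 1:
                  M         A         L         B
  init       0.1685     4.356   0.06091    0.0185
  Δ        -0.06089   -0.1827  -0.06089    0.1218
  eq         0.1076     4.173 1.9936e-05    0.1403
  solve Keq expr → x = 0.06089; check Q = 126.2
Then change container volume by factor 0.5 (V_new/V_old).
Step 2:
                  M         A         L         B
  init       0.2152     8.347 3.9871e-05    0.2806
  Δ       -3.4884e-05 -1.0465e-04 -3.4884e-05 6.9768e-05
  eq         0.2152     8.347 4.9874e-06    0.2806
  solve Keq expr → x = 3.4884e-05; check Q = 126.2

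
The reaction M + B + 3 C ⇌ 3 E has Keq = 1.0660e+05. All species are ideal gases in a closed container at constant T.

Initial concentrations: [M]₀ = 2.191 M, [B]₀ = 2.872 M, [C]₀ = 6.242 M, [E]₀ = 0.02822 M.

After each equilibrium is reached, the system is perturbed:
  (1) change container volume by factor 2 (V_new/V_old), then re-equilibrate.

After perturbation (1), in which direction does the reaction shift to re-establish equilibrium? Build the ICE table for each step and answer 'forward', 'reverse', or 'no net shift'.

Direction: reverse

Q₀ = 1.4685e-08 vs Keq = 1.0660e+05 ⇒ Q<K, forward
Step 1:
                   M          B          C          E
  init         2.191      2.872      6.242    0.02822
  Δ           -2.003     -2.003     -6.009      6.009
  eq           0.188      0.869     0.2329      6.037
  solve Keq expr → x = 2.003; check Q = 1.0660e+05
Then change container volume by factor 2 (V_new/V_old).
Step 2:
                   M          B          C          E
  init       0.09399     0.4345     0.1165      3.019
  Δ          0.01761    0.01761    0.05282   -0.05282
  eq          0.1116     0.4521     0.1693      2.966
  solve Keq expr → x = -0.01761; check Q = 1.0660e+05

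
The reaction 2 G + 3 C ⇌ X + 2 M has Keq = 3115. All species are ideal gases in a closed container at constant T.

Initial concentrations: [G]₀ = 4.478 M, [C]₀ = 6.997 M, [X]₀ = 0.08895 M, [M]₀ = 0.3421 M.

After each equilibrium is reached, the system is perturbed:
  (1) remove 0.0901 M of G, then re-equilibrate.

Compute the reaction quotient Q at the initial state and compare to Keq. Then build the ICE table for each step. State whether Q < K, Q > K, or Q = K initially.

Q₀ = 1.5155e-06 vs Keq = 3115 ⇒ Q<K, forward
Step 1:
                  G         C         X         M
  Initial     4.478     6.997   0.08895    0.3421
  Change     -4.239    -6.358     2.119     4.239
  Equil       0.239    0.6386     2.208     4.581
  solve Keq expr → x = 2.119; check Q = 3115
Then remove 0.0901 M of G.
Step 2:
                  G         C         X         M
  Initial    0.1489    0.6386     2.208     4.581
  Change    0.05005   0.07507  -0.02502  -0.05005
  Equil       0.199    0.7136     2.183     4.531
  solve Keq expr → x = -0.02502; check Q = 3115

Q₀ = 1.5155e-06; Q < K (proceeds forward)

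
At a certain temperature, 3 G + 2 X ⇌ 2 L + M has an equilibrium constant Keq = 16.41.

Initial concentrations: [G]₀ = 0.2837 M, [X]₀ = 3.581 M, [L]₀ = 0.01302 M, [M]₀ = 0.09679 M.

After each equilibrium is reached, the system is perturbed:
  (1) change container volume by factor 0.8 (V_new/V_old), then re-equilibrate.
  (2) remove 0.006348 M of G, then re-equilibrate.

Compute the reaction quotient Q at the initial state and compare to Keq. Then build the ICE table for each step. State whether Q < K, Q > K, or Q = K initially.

Q₀ = 5.6036e-05 vs Keq = 16.41 ⇒ Q<K, forward
Step 1:
                    G           X           L           M
  init         0.2837       3.581     0.01302     0.09679
  Δ           -0.2523     -0.1682      0.1682     0.08409
  eq          0.03144       3.413      0.1812      0.1809
  solve Keq expr → x = 0.08409; check Q = 16.41
Then change container volume by factor 0.8 (V_new/V_old).
Step 2:
                    G           X           L           M
  init         0.0393       4.266      0.2265      0.2261
  Δ         -0.004999   -0.003333    0.003333    0.001666
  eq           0.0343       4.263      0.2298      0.2278
  solve Keq expr → x = 0.001666; check Q = 16.41
Then remove 0.006348 M of G.
Step 3:
                    G           X           L           M
  init        0.02795       4.263      0.2298      0.2278
  Δ          0.005842    0.003895   -0.003895   -0.001947
  eq          0.03379       4.267      0.2259      0.2258
  solve Keq expr → x = -0.001947; check Q = 16.41

Q₀ = 5.6036e-05; Q < K (proceeds forward)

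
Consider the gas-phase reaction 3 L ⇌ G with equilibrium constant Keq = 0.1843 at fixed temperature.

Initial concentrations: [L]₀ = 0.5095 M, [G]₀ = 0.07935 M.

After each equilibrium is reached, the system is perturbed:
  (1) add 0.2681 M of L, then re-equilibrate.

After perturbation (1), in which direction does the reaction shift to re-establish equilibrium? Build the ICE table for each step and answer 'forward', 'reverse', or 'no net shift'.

Q₀ = 0.5999 vs Keq = 0.1843 ⇒ Q>K, reverse
Step 1:
                  L         G
  init       0.5095   0.07935
  Δ          0.1079  -0.03597
  eq         0.6174   0.04338
  solve Keq expr → x = -0.03597; check Q = 0.1843
Then add 0.2681 M of L.
Step 2:
                  L         G
  init       0.8855   0.04338
  Δ         -0.1189   0.03965
  eq         0.7666   0.08302
  solve Keq expr → x = 0.03965; check Q = 0.1843

Direction: forward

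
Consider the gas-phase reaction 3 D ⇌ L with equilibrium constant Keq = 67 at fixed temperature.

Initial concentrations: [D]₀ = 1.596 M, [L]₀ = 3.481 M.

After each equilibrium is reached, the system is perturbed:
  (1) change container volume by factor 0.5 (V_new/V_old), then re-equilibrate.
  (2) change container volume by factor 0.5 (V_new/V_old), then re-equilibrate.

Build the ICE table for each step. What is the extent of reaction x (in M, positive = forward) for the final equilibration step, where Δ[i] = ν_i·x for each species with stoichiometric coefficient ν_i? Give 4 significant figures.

Q₀ = 0.8563 vs Keq = 67 ⇒ Q<K, forward
Step 1:
                    D           L
  init          1.596       3.481
  Δ            -1.209       0.403
  eq            0.387       3.884
  solve Keq expr → x = 0.403; check Q = 67
Then change container volume by factor 0.5 (V_new/V_old).
Step 2:
                    D           L
  init          0.774       7.768
  Δ           -0.2845     0.09482
  eq           0.4896       7.863
  solve Keq expr → x = 0.09482; check Q = 67
Then change container volume by factor 0.5 (V_new/V_old).
Step 3:
                    D           L
  init         0.9792       15.73
  Δ           -0.3608      0.1203
  eq           0.6184       15.85
  solve Keq expr → x = 0.1203; check Q = 67

x = 0.1203 M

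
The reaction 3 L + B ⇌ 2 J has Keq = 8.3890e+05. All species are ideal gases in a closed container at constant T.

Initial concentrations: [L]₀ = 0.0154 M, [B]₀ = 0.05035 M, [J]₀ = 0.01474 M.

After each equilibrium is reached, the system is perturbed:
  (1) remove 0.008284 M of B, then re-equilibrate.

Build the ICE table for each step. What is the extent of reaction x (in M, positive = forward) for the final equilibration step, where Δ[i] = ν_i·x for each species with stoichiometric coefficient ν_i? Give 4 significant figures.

x = -5.2204e-05 M

Q₀ = 1181 vs Keq = 8.3890e+05 ⇒ Q<K, forward
Step 1:
                    L           B           J
  init         0.0154     0.05035     0.01474
  Δ          -0.01298   -0.004327    0.008653
  eq          0.00242     0.04602     0.02339
  solve Keq expr → x = 0.004327; check Q = 8.3890e+05
Then remove 0.008284 M of B.
Step 2:
                    L           B           J
  init        0.00242     0.03774     0.02339
  Δ        1.5661e-04  5.2204e-05 -1.0441e-04
  eq         0.002577     0.03779     0.02329
  solve Keq expr → x = -5.2204e-05; check Q = 8.3890e+05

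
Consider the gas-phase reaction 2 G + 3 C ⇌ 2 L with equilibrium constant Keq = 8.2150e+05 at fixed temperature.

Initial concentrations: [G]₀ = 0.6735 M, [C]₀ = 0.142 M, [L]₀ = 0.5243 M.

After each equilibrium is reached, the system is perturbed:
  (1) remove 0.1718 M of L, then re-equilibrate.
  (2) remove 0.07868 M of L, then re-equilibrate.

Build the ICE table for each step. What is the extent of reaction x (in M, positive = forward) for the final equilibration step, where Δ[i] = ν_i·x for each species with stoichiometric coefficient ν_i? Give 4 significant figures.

x = 3.5652e-04 M

Q₀ = 211.7 vs Keq = 8.2150e+05 ⇒ Q<K, forward
Step 1:
                    G           C           L
  I            0.6735       0.142      0.5243
  C          -0.08734      -0.131     0.08734
  E            0.5862     0.01098      0.6116
  solve Keq expr → x = 0.04367; check Q = 8.2150e+05
Then remove 0.1718 M of L.
Step 2:
                    G           C           L
  I            0.5862     0.01098      0.4398
  C         -0.001423   -0.002134    0.001423
  E            0.5847     0.00885      0.4413
  solve Keq expr → x = 7.1145e-04; check Q = 8.2150e+05
Then remove 0.07868 M of L.
Step 3:
                    G           C           L
  I            0.5847     0.00885      0.3626
  C       -7.1305e-04    -0.00107  7.1305e-04
  E             0.584    0.007781      0.3633
  solve Keq expr → x = 3.5652e-04; check Q = 8.2150e+05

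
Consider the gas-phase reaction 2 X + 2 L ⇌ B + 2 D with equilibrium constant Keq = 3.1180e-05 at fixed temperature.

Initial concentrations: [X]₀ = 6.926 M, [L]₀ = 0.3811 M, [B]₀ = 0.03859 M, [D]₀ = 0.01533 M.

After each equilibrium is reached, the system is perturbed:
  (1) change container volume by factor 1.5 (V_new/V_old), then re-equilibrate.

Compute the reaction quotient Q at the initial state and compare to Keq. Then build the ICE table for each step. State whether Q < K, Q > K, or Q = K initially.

Q₀ = 1.3017e-06; Q < K (proceeds forward)

Q₀ = 1.3017e-06 vs Keq = 3.1180e-05 ⇒ Q<K, forward
Step 1:
                   X          L          B          D
  I            6.926     0.3811    0.03859    0.01533
  C         -0.03918   -0.03918    0.01959    0.03918
  E            6.887     0.3419    0.05818    0.05451
  solve Keq expr → x = 0.01959; check Q = 3.1180e-05
Then change container volume by factor 1.5 (V_new/V_old).
Step 2:
                   X          L          B          D
  I            4.591     0.2279    0.03879    0.03634
  C         0.004968   0.004968  -0.002484  -0.004968
  E            4.596     0.2329     0.0363    0.03137
  solve Keq expr → x = -0.002484; check Q = 3.1180e-05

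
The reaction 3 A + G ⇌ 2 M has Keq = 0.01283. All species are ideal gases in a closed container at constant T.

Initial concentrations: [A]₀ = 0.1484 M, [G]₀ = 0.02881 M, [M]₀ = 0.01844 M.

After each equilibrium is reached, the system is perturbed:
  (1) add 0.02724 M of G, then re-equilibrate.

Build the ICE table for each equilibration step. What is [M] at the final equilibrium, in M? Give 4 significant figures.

Q₀ = 3.611 vs Keq = 0.01283 ⇒ Q>K, reverse
Step 1:
                  A         G         M
  init       0.1484   0.02881   0.01844
  Δ         0.02529  0.008429  -0.01686
  eq         0.1737   0.03724  0.001582
  solve Keq expr → x = -0.008429; check Q = 0.01283
Then add 0.02724 M of G.
Step 2:
                  A         G         M
  init       0.1737   0.06448  0.001582
  Δ       -7.2431e-04 -2.4144e-04 4.8287e-04
  eq          0.173   0.06424  0.002065
  solve Keq expr → x = 2.4144e-04; check Q = 0.01283

[M]_eq = 0.002065 M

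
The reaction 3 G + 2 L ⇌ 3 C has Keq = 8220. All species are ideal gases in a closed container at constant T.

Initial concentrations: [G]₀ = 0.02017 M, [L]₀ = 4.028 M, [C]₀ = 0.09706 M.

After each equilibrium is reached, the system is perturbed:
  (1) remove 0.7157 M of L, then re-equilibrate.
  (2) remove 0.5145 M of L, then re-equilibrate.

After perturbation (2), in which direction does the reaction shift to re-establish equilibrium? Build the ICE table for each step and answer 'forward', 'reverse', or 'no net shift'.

Direction: reverse

Q₀ = 6.868 vs Keq = 8220 ⇒ Q<K, forward
Step 1:
                  G         L         C
  init      0.02017     4.028   0.09706
  Δ        -0.01792  -0.01194   0.01792
  eq       0.002255     4.016     0.115
  solve Keq expr → x = 0.005972; check Q = 8220
Then remove 0.7157 M of L.
Step 2:
                  G         L         C
  init     0.002255       3.3     0.115
  Δ       3.0821e-04 2.0548e-04 -3.0821e-04
  eq       0.002563     3.301    0.1147
  solve Keq expr → x = -1.0274e-04; check Q = 8220
Then remove 0.5145 M of L.
Step 3:
                  G         L         C
  init     0.002563     2.786    0.1147
  Δ       2.9893e-04 1.9929e-04 -2.9893e-04
  eq       0.002862     2.786    0.1144
  solve Keq expr → x = -9.9645e-05; check Q = 8220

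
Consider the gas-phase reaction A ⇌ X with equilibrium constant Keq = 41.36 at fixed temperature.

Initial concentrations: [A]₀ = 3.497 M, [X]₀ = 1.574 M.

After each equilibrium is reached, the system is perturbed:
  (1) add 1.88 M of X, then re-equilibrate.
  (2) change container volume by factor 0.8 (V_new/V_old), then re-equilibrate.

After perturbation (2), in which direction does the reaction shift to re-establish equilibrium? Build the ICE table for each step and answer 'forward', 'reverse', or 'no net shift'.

Q₀ = 0.4501 vs Keq = 41.36 ⇒ Q<K, forward
Step 1:
                   A          X
  init         3.497      1.574
  Δ           -3.377      3.377
  eq          0.1197      4.951
  solve Keq expr → x = 3.377; check Q = 41.36
Then add 1.88 M of X.
Step 2:
                   A          X
  init        0.1197      6.831
  Δ          0.04438   -0.04438
  eq          0.1641      6.787
  solve Keq expr → x = -0.04438; check Q = 41.36
Then change container volume by factor 0.8 (V_new/V_old).
Step 3:
                   A          X
  init        0.2051      8.484
  Δ                0          0
  eq          0.2051      8.484
  solve Keq expr → x = 0; check Q = 41.36

Direction: no net shift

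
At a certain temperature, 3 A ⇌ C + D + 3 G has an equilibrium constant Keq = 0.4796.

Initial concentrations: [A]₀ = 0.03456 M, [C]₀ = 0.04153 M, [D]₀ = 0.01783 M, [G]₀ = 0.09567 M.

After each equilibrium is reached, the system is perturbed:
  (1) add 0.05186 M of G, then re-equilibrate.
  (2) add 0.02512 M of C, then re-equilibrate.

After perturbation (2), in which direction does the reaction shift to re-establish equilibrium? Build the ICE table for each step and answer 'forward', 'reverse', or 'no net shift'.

Q₀ = 0.01571 vs Keq = 0.4796 ⇒ Q<K, forward
Step 1:
                    A           C           D           G
  I           0.03456     0.04153     0.01783     0.09567
  C          -0.01915    0.006382    0.006382     0.01915
  E           0.01541     0.04791     0.02421      0.1148
  solve Keq expr → x = 0.006382; check Q = 0.4796
Then add 0.05186 M of G.
Step 2:
                    A           C           D           G
  I           0.01541     0.04791     0.02421      0.1667
  C          0.005415   -0.001805   -0.001805   -0.005415
  E           0.02083     0.04611     0.02241      0.1613
  solve Keq expr → x = -0.001805; check Q = 0.4796
Then add 0.02512 M of C.
Step 3:
                    A           C           D           G
  I           0.02083     0.07123     0.02241      0.1613
  C           0.00249 -8.2992e-04 -8.2992e-04    -0.00249
  E           0.02332      0.0704     0.02158      0.1588
  solve Keq expr → x = -8.2992e-04; check Q = 0.4796

Direction: reverse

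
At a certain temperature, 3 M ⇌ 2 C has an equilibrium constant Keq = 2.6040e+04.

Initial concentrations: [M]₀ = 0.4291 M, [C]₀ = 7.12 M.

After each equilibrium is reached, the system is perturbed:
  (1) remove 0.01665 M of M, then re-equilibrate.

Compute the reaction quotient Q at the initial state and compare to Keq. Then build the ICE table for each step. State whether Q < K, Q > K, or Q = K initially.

Q₀ = 641.6 vs Keq = 2.6040e+04 ⇒ Q<K, forward
Step 1:
                   M          C
  Initial     0.4291       7.12
  Change     -0.3019     0.2013
  Equil       0.1272      7.321
  solve Keq expr → x = 0.1006; check Q = 2.6040e+04
Then remove 0.01665 M of M.
Step 2:
                   M          C
  Initial     0.1106      7.321
  Change     0.01652   -0.01101
  Equil       0.1271       7.31
  solve Keq expr → x = -0.005507; check Q = 2.6040e+04

Q₀ = 641.6; Q < K (proceeds forward)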